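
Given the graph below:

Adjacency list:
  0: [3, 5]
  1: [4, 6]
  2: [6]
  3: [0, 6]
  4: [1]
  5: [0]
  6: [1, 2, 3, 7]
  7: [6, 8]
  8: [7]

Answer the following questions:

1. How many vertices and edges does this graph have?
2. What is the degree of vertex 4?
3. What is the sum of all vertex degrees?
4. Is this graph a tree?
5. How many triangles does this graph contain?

Count: 9 vertices, 8 edges.
Vertex 4 has neighbors [1], degree = 1.
Handshaking lemma: 2 * 8 = 16.
A graph is a tree iff it is connected and has exactly n-1 edges. This graph is connected (all 9 vertices in one component) and has 9-1 = 8 edges. It is a tree.
Number of triangles = 0.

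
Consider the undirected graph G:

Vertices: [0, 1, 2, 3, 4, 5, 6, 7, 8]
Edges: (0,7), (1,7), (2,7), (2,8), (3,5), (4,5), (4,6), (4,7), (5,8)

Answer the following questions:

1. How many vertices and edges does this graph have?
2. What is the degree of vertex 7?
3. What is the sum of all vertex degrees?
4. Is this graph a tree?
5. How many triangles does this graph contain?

Count: 9 vertices, 9 edges.
Vertex 7 has neighbors [0, 1, 2, 4], degree = 4.
Handshaking lemma: 2 * 9 = 18.
A tree on 9 vertices has 8 edges. This graph has 9 edges (1 extra). Not a tree.
Number of triangles = 0.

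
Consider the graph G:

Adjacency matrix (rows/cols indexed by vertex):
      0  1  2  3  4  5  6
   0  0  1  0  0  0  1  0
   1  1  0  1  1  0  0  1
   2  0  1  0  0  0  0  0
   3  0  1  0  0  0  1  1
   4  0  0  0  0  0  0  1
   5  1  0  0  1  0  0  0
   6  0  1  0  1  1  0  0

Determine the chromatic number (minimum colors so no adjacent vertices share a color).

The graph has a maximum clique of size 3 (lower bound on chromatic number).
A valid 3-coloring: {0: 1, 1: 0, 2: 1, 3: 1, 4: 0, 5: 0, 6: 2}.
Chromatic number = 3.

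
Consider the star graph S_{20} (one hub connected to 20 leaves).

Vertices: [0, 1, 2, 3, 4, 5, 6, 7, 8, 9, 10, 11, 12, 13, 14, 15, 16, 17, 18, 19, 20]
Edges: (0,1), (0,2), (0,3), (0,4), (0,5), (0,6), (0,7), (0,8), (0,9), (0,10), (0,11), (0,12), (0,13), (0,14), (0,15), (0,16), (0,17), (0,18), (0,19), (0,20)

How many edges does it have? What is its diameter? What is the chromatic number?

Star graph S_{20}: the hub connects to all 20 leaves.
Edges = 20.
Diameter = 2 (any leaf to hub is 1, leaf to leaf through hub is 2).
Star graphs are bipartite (hub vs leaves), so chromatic number = 2.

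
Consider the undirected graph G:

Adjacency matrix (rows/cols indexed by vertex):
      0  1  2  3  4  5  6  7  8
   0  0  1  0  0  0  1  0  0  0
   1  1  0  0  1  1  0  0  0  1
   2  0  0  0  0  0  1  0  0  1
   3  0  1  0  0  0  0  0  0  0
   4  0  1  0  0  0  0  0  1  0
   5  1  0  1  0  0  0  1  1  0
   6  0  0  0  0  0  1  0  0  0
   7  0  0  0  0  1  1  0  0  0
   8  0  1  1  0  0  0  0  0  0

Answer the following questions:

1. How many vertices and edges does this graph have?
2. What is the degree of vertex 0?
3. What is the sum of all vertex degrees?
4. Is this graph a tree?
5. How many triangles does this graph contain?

Count: 9 vertices, 10 edges.
Vertex 0 has neighbors [1, 5], degree = 2.
Handshaking lemma: 2 * 10 = 20.
A tree on 9 vertices has 8 edges. This graph has 10 edges (2 extra). Not a tree.
Number of triangles = 0.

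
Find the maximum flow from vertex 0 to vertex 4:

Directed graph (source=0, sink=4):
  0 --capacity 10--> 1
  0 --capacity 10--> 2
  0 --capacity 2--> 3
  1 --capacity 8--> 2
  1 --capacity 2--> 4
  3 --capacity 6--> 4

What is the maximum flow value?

Computing max flow:
  Flow on (0->1): 2/10
  Flow on (0->3): 2/2
  Flow on (1->4): 2/2
  Flow on (3->4): 2/6
Maximum flow = 4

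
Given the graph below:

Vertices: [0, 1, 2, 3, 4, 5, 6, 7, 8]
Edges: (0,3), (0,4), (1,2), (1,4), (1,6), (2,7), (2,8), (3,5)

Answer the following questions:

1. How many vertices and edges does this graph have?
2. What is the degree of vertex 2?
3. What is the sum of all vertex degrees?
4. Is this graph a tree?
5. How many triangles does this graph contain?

Count: 9 vertices, 8 edges.
Vertex 2 has neighbors [1, 7, 8], degree = 3.
Handshaking lemma: 2 * 8 = 16.
A graph is a tree iff it is connected and has exactly n-1 edges. This graph is connected (all 9 vertices in one component) and has 9-1 = 8 edges. It is a tree.
Number of triangles = 0.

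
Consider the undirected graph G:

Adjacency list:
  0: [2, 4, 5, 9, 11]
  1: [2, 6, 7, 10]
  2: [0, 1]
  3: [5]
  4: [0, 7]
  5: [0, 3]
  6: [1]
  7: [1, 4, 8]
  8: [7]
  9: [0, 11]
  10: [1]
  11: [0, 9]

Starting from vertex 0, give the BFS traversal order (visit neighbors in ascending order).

BFS from vertex 0 (neighbors processed in ascending order):
Visit order: 0, 2, 4, 5, 9, 11, 1, 7, 3, 6, 10, 8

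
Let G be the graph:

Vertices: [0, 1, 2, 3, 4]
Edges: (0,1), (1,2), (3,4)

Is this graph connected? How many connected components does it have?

Checking connectivity: the graph has 2 connected component(s).
Components: [[0, 1, 2], [3, 4]]. The graph is NOT connected.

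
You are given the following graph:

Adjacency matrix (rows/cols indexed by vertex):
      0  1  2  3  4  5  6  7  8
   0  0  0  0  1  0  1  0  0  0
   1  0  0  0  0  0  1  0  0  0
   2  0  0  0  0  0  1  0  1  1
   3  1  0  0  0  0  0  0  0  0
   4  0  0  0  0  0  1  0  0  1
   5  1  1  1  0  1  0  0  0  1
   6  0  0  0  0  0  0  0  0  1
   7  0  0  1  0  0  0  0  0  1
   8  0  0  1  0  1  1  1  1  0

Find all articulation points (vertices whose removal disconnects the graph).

An articulation point is a vertex whose removal disconnects the graph.
Articulation points: [0, 5, 8]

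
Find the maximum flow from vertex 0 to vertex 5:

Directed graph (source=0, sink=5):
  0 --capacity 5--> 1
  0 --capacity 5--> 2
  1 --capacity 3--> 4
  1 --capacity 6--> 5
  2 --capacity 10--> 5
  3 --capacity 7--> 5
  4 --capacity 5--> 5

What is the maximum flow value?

Computing max flow:
  Flow on (0->1): 5/5
  Flow on (0->2): 5/5
  Flow on (1->5): 5/6
  Flow on (2->5): 5/10
Maximum flow = 10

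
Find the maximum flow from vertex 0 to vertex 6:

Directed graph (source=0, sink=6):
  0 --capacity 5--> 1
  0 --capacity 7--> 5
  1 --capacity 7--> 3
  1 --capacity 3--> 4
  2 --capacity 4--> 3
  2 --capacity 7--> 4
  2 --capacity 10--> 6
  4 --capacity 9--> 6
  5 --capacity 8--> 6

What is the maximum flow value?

Computing max flow:
  Flow on (0->1): 3/5
  Flow on (0->5): 7/7
  Flow on (1->4): 3/3
  Flow on (4->6): 3/9
  Flow on (5->6): 7/8
Maximum flow = 10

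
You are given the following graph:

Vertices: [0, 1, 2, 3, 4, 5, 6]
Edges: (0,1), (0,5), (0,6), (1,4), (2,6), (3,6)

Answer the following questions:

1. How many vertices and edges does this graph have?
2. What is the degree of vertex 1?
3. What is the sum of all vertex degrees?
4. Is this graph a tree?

Count: 7 vertices, 6 edges.
Vertex 1 has neighbors [0, 4], degree = 2.
Handshaking lemma: 2 * 6 = 12.
A graph is a tree iff it is connected and has exactly n-1 edges. This graph is connected (all 7 vertices in one component) and has 7-1 = 6 edges. It is a tree.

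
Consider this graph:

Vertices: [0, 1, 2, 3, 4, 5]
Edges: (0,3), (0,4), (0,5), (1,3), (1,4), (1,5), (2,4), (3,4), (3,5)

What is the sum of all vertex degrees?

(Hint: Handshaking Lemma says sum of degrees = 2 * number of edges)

Count edges: 9 edges.
By Handshaking Lemma: sum of degrees = 2 * 9 = 18.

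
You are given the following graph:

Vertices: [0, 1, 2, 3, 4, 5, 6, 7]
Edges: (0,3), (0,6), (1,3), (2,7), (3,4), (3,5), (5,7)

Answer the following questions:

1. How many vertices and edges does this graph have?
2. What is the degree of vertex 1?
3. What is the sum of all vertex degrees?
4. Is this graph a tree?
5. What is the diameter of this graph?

Count: 8 vertices, 7 edges.
Vertex 1 has neighbors [3], degree = 1.
Handshaking lemma: 2 * 7 = 14.
A graph is a tree iff it is connected and has exactly n-1 edges. This graph is connected (all 8 vertices in one component) and has 8-1 = 7 edges. It is a tree.
Diameter (longest shortest path) = 5.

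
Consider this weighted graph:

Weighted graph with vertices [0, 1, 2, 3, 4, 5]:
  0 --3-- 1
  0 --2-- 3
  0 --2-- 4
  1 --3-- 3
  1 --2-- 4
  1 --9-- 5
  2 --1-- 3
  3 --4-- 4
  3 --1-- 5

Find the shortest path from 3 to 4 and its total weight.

Using Dijkstra's algorithm from vertex 3:
Shortest path: 3 -> 4
Total weight: 4 = 4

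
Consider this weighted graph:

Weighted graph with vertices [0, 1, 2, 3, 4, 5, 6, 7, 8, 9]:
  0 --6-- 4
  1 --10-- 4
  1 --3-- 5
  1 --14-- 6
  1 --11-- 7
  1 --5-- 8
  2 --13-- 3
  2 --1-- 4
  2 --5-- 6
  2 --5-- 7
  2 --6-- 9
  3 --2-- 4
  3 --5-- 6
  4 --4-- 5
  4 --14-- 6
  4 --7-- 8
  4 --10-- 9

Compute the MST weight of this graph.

Applying Kruskal's algorithm (sort edges by weight, add if no cycle):
  Add (2,4) w=1
  Add (3,4) w=2
  Add (1,5) w=3
  Add (4,5) w=4
  Add (1,8) w=5
  Add (2,6) w=5
  Add (2,7) w=5
  Skip (3,6) w=5 (creates cycle)
  Add (0,4) w=6
  Add (2,9) w=6
  Skip (4,8) w=7 (creates cycle)
  Skip (1,4) w=10 (creates cycle)
  Skip (4,9) w=10 (creates cycle)
  Skip (1,7) w=11 (creates cycle)
  Skip (2,3) w=13 (creates cycle)
  Skip (1,6) w=14 (creates cycle)
  Skip (4,6) w=14 (creates cycle)
MST weight = 37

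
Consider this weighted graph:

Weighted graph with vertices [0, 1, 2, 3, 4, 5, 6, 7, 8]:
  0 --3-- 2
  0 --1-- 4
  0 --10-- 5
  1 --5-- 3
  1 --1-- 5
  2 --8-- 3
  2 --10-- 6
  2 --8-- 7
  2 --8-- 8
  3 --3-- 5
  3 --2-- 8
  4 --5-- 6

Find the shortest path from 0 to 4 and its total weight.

Using Dijkstra's algorithm from vertex 0:
Shortest path: 0 -> 4
Total weight: 1 = 1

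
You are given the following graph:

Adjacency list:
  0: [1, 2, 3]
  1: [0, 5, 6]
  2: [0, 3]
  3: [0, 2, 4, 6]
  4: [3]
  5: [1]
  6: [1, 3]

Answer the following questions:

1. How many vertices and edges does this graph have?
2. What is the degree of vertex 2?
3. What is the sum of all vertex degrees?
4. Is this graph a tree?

Count: 7 vertices, 8 edges.
Vertex 2 has neighbors [0, 3], degree = 2.
Handshaking lemma: 2 * 8 = 16.
A tree on 7 vertices has 6 edges. This graph has 8 edges (2 extra). Not a tree.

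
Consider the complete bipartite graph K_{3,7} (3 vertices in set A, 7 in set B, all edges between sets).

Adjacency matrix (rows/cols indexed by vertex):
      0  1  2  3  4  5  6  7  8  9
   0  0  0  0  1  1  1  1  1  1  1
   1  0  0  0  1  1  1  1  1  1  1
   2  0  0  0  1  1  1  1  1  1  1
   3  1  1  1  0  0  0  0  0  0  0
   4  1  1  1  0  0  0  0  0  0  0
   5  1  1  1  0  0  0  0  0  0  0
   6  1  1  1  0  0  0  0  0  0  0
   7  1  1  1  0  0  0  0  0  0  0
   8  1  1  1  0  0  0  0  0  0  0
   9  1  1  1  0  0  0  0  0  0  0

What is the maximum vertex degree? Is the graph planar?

Set-A vertices have degree 7; set-B vertices have degree 3. Maximum degree = max(3,7) = 7.
K_{3,7} contains K_{3,3} as a subgraph (since both sides have >= 3 vertices); by Kuratowski's theorem it is not planar.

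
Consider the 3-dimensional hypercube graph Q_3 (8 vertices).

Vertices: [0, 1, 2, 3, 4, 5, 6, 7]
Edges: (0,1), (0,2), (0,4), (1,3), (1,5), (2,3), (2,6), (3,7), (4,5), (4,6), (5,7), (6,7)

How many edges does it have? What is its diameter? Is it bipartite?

The 3-dimensional hypercube Q_3 has 8 vertices and each vertex has degree 3.
Total edges = 8 * 3 / 2 = 12.
Diameter = 3 (max Hamming distance between binary labels).
Hypercubes are bipartite (partition by parity of binary representation).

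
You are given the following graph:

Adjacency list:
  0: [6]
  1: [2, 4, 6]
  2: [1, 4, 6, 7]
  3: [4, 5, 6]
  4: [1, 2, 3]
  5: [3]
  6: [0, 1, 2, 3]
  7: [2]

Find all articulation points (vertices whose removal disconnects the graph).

An articulation point is a vertex whose removal disconnects the graph.
Articulation points: [2, 3, 6]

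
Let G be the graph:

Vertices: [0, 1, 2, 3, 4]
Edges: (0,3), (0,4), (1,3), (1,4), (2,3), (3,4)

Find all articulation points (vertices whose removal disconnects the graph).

An articulation point is a vertex whose removal disconnects the graph.
Articulation points: [3]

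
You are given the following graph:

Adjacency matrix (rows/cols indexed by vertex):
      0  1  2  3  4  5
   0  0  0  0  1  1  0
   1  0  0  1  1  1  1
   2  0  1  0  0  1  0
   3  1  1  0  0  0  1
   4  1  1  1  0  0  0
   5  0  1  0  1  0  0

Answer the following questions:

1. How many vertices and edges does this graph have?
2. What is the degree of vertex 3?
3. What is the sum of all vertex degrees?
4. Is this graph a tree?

Count: 6 vertices, 8 edges.
Vertex 3 has neighbors [0, 1, 5], degree = 3.
Handshaking lemma: 2 * 8 = 16.
A tree on 6 vertices has 5 edges. This graph has 8 edges (3 extra). Not a tree.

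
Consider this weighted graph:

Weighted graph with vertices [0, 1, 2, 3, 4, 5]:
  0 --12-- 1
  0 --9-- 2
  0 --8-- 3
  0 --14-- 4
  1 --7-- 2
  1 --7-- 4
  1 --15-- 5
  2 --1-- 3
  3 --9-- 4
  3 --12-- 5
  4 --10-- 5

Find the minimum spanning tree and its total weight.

Applying Kruskal's algorithm (sort edges by weight, add if no cycle):
  Add (2,3) w=1
  Add (1,2) w=7
  Add (1,4) w=7
  Add (0,3) w=8
  Skip (0,2) w=9 (creates cycle)
  Skip (3,4) w=9 (creates cycle)
  Add (4,5) w=10
  Skip (0,1) w=12 (creates cycle)
  Skip (3,5) w=12 (creates cycle)
  Skip (0,4) w=14 (creates cycle)
  Skip (1,5) w=15 (creates cycle)
MST weight = 33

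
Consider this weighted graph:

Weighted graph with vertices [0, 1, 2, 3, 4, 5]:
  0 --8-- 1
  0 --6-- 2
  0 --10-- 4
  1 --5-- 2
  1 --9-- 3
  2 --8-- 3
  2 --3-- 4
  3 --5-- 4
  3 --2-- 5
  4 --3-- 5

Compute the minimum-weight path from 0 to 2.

Using Dijkstra's algorithm from vertex 0:
Shortest path: 0 -> 2
Total weight: 6 = 6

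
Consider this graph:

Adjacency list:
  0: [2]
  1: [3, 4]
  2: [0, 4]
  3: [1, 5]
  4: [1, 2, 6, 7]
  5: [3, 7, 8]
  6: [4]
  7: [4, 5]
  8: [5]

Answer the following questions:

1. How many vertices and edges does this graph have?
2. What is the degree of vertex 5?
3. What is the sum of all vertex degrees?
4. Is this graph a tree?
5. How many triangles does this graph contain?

Count: 9 vertices, 9 edges.
Vertex 5 has neighbors [3, 7, 8], degree = 3.
Handshaking lemma: 2 * 9 = 18.
A tree on 9 vertices has 8 edges. This graph has 9 edges (1 extra). Not a tree.
Number of triangles = 0.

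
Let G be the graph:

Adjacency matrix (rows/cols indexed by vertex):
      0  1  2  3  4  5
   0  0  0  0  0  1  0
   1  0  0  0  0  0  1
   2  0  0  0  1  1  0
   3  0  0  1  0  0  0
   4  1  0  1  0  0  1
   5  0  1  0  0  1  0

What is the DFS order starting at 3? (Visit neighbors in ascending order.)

DFS from vertex 3 (neighbors processed in ascending order):
Visit order: 3, 2, 4, 0, 5, 1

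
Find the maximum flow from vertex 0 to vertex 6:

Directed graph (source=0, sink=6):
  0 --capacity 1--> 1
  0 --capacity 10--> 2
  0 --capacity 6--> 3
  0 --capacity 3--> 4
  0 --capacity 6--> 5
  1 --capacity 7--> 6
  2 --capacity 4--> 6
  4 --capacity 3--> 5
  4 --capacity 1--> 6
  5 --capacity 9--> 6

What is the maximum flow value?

Computing max flow:
  Flow on (0->1): 1/1
  Flow on (0->2): 4/10
  Flow on (0->4): 3/3
  Flow on (0->5): 6/6
  Flow on (1->6): 1/7
  Flow on (2->6): 4/4
  Flow on (4->5): 2/3
  Flow on (4->6): 1/1
  Flow on (5->6): 8/9
Maximum flow = 14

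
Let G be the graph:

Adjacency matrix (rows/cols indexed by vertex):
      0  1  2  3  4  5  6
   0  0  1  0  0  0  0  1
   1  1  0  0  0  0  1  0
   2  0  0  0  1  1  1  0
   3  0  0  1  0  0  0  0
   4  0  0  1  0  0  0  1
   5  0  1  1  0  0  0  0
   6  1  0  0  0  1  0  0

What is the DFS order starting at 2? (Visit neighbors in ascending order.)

DFS from vertex 2 (neighbors processed in ascending order):
Visit order: 2, 3, 4, 6, 0, 1, 5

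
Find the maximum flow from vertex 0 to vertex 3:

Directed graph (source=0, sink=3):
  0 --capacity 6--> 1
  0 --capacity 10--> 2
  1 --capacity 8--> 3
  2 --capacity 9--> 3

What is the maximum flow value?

Computing max flow:
  Flow on (0->1): 6/6
  Flow on (0->2): 9/10
  Flow on (1->3): 6/8
  Flow on (2->3): 9/9
Maximum flow = 15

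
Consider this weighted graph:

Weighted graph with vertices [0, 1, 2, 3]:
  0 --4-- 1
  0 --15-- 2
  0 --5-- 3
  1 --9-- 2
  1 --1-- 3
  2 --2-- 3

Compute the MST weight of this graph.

Applying Kruskal's algorithm (sort edges by weight, add if no cycle):
  Add (1,3) w=1
  Add (2,3) w=2
  Add (0,1) w=4
  Skip (0,3) w=5 (creates cycle)
  Skip (1,2) w=9 (creates cycle)
  Skip (0,2) w=15 (creates cycle)
MST weight = 7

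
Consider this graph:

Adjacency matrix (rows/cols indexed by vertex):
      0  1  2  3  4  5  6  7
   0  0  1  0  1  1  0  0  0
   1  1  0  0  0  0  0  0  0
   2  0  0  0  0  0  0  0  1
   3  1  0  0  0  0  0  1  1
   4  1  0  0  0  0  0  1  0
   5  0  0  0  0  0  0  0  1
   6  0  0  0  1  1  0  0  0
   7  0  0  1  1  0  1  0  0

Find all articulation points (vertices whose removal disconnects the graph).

An articulation point is a vertex whose removal disconnects the graph.
Articulation points: [0, 3, 7]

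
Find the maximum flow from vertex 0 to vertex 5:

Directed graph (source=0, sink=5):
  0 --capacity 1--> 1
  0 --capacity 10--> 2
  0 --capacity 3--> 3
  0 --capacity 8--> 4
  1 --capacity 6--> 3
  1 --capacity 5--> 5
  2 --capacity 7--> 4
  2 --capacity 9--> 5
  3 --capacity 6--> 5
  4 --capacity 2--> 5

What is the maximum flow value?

Computing max flow:
  Flow on (0->1): 1/1
  Flow on (0->2): 9/10
  Flow on (0->3): 3/3
  Flow on (0->4): 2/8
  Flow on (1->5): 1/5
  Flow on (2->5): 9/9
  Flow on (3->5): 3/6
  Flow on (4->5): 2/2
Maximum flow = 15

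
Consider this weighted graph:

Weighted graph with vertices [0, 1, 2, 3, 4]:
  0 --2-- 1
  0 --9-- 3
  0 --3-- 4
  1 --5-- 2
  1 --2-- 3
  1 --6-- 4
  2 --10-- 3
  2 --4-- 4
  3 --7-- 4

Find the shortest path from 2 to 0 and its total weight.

Using Dijkstra's algorithm from vertex 2:
Shortest path: 2 -> 4 -> 0
Total weight: 4 + 3 = 7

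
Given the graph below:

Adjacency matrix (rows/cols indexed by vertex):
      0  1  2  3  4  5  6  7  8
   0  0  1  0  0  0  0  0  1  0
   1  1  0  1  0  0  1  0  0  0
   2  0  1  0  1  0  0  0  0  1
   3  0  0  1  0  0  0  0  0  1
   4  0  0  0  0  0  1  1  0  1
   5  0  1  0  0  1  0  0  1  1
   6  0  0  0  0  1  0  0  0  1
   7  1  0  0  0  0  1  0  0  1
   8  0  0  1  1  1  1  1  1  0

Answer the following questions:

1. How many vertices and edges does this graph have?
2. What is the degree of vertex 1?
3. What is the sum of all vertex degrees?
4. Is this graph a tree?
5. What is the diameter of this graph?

Count: 9 vertices, 14 edges.
Vertex 1 has neighbors [0, 2, 5], degree = 3.
Handshaking lemma: 2 * 14 = 28.
A tree on 9 vertices has 8 edges. This graph has 14 edges (6 extra). Not a tree.
Diameter (longest shortest path) = 3.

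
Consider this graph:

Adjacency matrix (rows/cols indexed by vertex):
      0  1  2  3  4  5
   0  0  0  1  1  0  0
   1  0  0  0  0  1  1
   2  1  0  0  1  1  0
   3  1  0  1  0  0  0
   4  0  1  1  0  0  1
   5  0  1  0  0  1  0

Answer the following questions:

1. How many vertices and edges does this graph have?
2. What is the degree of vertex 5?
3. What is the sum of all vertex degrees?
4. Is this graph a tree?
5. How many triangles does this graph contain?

Count: 6 vertices, 7 edges.
Vertex 5 has neighbors [1, 4], degree = 2.
Handshaking lemma: 2 * 7 = 14.
A tree on 6 vertices has 5 edges. This graph has 7 edges (2 extra). Not a tree.
Number of triangles = 2.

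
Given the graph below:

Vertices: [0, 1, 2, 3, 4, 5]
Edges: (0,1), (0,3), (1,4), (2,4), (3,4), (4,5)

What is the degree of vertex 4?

Vertex 4 has neighbors [1, 2, 3, 5], so deg(4) = 4.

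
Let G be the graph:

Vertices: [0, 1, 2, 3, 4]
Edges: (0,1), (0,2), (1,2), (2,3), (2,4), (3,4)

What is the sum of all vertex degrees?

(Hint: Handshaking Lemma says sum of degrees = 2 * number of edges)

Count edges: 6 edges.
By Handshaking Lemma: sum of degrees = 2 * 6 = 12.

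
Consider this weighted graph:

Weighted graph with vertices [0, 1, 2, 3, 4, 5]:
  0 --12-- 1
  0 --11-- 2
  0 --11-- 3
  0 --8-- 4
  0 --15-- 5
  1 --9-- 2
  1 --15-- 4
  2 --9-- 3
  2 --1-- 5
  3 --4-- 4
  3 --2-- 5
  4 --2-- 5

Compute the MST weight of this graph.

Applying Kruskal's algorithm (sort edges by weight, add if no cycle):
  Add (2,5) w=1
  Add (3,5) w=2
  Add (4,5) w=2
  Skip (3,4) w=4 (creates cycle)
  Add (0,4) w=8
  Add (1,2) w=9
  Skip (2,3) w=9 (creates cycle)
  Skip (0,2) w=11 (creates cycle)
  Skip (0,3) w=11 (creates cycle)
  Skip (0,1) w=12 (creates cycle)
  Skip (0,5) w=15 (creates cycle)
  Skip (1,4) w=15 (creates cycle)
MST weight = 22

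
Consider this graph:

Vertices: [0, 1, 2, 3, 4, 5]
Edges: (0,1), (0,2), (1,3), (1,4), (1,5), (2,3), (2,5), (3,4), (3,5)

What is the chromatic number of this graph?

The graph has a maximum clique of size 3 (lower bound on chromatic number).
A valid 3-coloring: {0: 1, 1: 0, 2: 0, 3: 1, 4: 2, 5: 2}.
Chromatic number = 3.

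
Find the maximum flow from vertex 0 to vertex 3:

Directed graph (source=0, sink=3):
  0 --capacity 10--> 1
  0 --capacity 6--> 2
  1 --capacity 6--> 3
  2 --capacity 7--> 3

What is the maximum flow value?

Computing max flow:
  Flow on (0->1): 6/10
  Flow on (0->2): 6/6
  Flow on (1->3): 6/6
  Flow on (2->3): 6/7
Maximum flow = 12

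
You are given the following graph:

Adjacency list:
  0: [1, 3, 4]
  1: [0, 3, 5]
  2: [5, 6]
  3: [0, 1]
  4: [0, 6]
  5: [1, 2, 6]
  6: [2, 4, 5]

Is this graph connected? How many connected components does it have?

Checking connectivity: the graph has 1 connected component(s).
All vertices are reachable from each other. The graph IS connected.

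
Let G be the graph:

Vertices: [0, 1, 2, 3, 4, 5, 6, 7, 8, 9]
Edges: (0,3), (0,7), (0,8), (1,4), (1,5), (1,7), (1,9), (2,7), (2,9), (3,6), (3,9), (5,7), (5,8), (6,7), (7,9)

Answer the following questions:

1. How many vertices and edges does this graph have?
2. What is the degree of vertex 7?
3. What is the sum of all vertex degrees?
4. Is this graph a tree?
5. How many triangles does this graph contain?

Count: 10 vertices, 15 edges.
Vertex 7 has neighbors [0, 1, 2, 5, 6, 9], degree = 6.
Handshaking lemma: 2 * 15 = 30.
A tree on 10 vertices has 9 edges. This graph has 15 edges (6 extra). Not a tree.
Number of triangles = 3.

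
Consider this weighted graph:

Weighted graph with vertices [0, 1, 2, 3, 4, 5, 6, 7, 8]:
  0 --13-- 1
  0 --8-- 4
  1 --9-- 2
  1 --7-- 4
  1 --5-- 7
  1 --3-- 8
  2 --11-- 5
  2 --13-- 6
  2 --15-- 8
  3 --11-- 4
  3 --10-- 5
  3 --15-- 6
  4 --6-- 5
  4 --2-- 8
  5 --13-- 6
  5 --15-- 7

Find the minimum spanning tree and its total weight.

Applying Kruskal's algorithm (sort edges by weight, add if no cycle):
  Add (4,8) w=2
  Add (1,8) w=3
  Add (1,7) w=5
  Add (4,5) w=6
  Skip (1,4) w=7 (creates cycle)
  Add (0,4) w=8
  Add (1,2) w=9
  Add (3,5) w=10
  Skip (2,5) w=11 (creates cycle)
  Skip (3,4) w=11 (creates cycle)
  Skip (0,1) w=13 (creates cycle)
  Add (2,6) w=13
  Skip (5,6) w=13 (creates cycle)
  Skip (2,8) w=15 (creates cycle)
  Skip (3,6) w=15 (creates cycle)
  Skip (5,7) w=15 (creates cycle)
MST weight = 56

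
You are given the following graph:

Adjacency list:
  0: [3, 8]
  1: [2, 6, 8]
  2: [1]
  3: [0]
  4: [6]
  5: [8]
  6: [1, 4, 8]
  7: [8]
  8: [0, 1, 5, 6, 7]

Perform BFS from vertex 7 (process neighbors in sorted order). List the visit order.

BFS from vertex 7 (neighbors processed in ascending order):
Visit order: 7, 8, 0, 1, 5, 6, 3, 2, 4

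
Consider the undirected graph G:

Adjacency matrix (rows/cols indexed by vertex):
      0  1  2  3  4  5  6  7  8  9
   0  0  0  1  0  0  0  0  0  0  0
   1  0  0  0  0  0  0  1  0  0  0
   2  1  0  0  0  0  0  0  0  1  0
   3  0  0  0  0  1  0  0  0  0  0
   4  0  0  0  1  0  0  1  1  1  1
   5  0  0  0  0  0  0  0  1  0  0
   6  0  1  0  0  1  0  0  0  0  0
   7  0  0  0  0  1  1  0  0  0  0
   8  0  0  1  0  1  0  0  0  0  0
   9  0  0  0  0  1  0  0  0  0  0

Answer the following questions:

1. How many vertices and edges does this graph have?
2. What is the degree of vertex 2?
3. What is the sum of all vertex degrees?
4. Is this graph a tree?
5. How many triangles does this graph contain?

Count: 10 vertices, 9 edges.
Vertex 2 has neighbors [0, 8], degree = 2.
Handshaking lemma: 2 * 9 = 18.
A graph is a tree iff it is connected and has exactly n-1 edges. This graph is connected (all 10 vertices in one component) and has 10-1 = 9 edges. It is a tree.
Number of triangles = 0.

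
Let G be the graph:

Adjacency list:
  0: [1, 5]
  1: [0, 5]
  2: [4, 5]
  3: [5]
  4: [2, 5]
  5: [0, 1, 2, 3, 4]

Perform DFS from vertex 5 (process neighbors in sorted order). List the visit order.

DFS from vertex 5 (neighbors processed in ascending order):
Visit order: 5, 0, 1, 2, 4, 3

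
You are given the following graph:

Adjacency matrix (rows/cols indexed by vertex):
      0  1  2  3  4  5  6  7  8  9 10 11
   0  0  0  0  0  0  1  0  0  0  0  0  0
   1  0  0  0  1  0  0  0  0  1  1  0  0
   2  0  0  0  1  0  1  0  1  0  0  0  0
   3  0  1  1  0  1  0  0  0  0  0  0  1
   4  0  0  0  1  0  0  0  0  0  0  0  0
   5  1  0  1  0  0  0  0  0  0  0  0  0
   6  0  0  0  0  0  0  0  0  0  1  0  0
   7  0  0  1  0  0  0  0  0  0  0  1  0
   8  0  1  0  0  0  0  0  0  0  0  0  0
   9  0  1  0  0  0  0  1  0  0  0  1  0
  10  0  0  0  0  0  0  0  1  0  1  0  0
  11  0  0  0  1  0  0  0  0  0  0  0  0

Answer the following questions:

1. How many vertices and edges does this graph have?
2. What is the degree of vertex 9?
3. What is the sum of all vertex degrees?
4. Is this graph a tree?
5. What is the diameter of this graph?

Count: 12 vertices, 12 edges.
Vertex 9 has neighbors [1, 6, 10], degree = 3.
Handshaking lemma: 2 * 12 = 24.
A tree on 12 vertices has 11 edges. This graph has 12 edges (1 extra). Not a tree.
Diameter (longest shortest path) = 6.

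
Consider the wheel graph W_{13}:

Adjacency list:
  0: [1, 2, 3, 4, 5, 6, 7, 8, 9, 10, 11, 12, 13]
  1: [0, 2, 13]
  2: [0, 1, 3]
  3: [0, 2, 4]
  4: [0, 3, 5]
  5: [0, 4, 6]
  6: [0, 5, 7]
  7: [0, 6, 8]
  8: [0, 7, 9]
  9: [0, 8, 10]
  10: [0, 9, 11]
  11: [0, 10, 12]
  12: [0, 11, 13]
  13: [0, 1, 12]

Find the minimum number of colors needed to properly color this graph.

W_{13} = C_{13} plus a hub adjacent to every cycle vertex.
The outer cycle needs 3 colors (odd cycle); the hub is adjacent to all of them so needs a fresh color.
Chromatic number = 3 + 1 = 4.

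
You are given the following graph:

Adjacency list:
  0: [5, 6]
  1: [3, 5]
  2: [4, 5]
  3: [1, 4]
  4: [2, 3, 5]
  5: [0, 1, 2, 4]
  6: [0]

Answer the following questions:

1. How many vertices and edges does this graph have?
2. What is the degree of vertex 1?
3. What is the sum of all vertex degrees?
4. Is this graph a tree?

Count: 7 vertices, 8 edges.
Vertex 1 has neighbors [3, 5], degree = 2.
Handshaking lemma: 2 * 8 = 16.
A tree on 7 vertices has 6 edges. This graph has 8 edges (2 extra). Not a tree.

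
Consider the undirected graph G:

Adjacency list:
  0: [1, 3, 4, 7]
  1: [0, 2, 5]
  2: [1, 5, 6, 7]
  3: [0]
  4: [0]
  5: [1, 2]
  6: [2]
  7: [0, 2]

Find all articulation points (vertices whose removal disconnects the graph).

An articulation point is a vertex whose removal disconnects the graph.
Articulation points: [0, 2]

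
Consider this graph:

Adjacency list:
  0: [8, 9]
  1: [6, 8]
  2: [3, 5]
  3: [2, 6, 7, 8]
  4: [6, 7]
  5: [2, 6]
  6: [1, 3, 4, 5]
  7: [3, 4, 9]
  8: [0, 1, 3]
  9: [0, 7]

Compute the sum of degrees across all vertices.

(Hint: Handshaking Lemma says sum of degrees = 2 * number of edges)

Count edges: 13 edges.
By Handshaking Lemma: sum of degrees = 2 * 13 = 26.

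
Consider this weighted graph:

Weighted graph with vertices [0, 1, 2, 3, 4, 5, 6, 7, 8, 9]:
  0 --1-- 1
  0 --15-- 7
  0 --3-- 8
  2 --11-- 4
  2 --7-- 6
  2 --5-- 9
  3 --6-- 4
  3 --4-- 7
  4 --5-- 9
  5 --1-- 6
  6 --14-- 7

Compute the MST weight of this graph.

Applying Kruskal's algorithm (sort edges by weight, add if no cycle):
  Add (0,1) w=1
  Add (5,6) w=1
  Add (0,8) w=3
  Add (3,7) w=4
  Add (2,9) w=5
  Add (4,9) w=5
  Add (3,4) w=6
  Add (2,6) w=7
  Skip (2,4) w=11 (creates cycle)
  Skip (6,7) w=14 (creates cycle)
  Add (0,7) w=15
MST weight = 47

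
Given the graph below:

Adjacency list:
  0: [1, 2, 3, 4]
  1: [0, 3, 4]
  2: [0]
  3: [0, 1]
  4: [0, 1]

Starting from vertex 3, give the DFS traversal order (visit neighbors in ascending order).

DFS from vertex 3 (neighbors processed in ascending order):
Visit order: 3, 0, 1, 4, 2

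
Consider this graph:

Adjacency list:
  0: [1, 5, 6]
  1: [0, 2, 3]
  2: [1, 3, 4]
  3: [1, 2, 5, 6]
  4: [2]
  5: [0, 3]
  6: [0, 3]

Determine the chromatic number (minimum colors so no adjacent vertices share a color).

The graph has a maximum clique of size 3 (lower bound on chromatic number).
A valid 3-coloring: {0: 0, 1: 1, 2: 2, 3: 0, 4: 0, 5: 1, 6: 1}.
Chromatic number = 3.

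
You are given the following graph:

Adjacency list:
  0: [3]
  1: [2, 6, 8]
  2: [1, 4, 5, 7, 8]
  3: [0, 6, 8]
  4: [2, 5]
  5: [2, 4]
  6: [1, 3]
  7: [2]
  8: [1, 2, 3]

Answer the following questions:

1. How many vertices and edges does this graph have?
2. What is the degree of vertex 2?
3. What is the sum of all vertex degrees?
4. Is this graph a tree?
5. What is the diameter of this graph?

Count: 9 vertices, 11 edges.
Vertex 2 has neighbors [1, 4, 5, 7, 8], degree = 5.
Handshaking lemma: 2 * 11 = 22.
A tree on 9 vertices has 8 edges. This graph has 11 edges (3 extra). Not a tree.
Diameter (longest shortest path) = 4.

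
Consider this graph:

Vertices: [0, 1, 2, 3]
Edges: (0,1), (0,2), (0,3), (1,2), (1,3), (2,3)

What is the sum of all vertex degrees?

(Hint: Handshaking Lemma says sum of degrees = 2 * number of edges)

Count edges: 6 edges.
By Handshaking Lemma: sum of degrees = 2 * 6 = 12.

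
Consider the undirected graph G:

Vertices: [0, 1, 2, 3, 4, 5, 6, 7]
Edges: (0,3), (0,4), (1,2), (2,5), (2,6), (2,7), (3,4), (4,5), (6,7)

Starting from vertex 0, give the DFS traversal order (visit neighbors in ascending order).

DFS from vertex 0 (neighbors processed in ascending order):
Visit order: 0, 3, 4, 5, 2, 1, 6, 7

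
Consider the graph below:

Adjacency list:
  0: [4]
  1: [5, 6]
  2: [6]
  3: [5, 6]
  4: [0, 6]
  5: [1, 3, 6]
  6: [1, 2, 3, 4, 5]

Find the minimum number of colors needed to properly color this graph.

The graph has a maximum clique of size 3 (lower bound on chromatic number).
A valid 3-coloring: {0: 0, 1: 2, 2: 1, 3: 2, 4: 1, 5: 1, 6: 0}.
Chromatic number = 3.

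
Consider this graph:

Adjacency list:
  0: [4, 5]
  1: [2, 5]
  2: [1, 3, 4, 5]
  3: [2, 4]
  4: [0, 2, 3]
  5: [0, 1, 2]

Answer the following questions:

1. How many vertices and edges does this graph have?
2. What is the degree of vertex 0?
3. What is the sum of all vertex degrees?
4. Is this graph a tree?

Count: 6 vertices, 8 edges.
Vertex 0 has neighbors [4, 5], degree = 2.
Handshaking lemma: 2 * 8 = 16.
A tree on 6 vertices has 5 edges. This graph has 8 edges (3 extra). Not a tree.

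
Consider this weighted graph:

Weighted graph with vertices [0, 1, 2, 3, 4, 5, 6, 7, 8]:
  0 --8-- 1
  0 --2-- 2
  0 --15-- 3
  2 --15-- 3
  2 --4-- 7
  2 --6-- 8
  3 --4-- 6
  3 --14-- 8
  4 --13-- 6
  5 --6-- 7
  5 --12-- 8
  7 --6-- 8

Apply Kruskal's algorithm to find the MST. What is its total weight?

Applying Kruskal's algorithm (sort edges by weight, add if no cycle):
  Add (0,2) w=2
  Add (2,7) w=4
  Add (3,6) w=4
  Add (2,8) w=6
  Add (5,7) w=6
  Skip (7,8) w=6 (creates cycle)
  Add (0,1) w=8
  Skip (5,8) w=12 (creates cycle)
  Add (4,6) w=13
  Add (3,8) w=14
  Skip (0,3) w=15 (creates cycle)
  Skip (2,3) w=15 (creates cycle)
MST weight = 57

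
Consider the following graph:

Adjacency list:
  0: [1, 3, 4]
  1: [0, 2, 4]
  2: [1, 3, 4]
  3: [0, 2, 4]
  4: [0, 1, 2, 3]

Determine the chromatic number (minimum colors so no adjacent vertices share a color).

The graph has a maximum clique of size 3 (lower bound on chromatic number).
A valid 3-coloring: {0: 1, 1: 2, 2: 1, 3: 2, 4: 0}.
Chromatic number = 3.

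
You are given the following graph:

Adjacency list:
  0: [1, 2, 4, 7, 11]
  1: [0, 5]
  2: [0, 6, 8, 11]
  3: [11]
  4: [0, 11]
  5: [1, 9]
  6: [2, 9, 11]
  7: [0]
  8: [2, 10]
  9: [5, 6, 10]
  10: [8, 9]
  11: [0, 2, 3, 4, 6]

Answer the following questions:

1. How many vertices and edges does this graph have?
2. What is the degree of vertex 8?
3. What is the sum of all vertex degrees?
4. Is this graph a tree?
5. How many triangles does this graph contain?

Count: 12 vertices, 16 edges.
Vertex 8 has neighbors [2, 10], degree = 2.
Handshaking lemma: 2 * 16 = 32.
A tree on 12 vertices has 11 edges. This graph has 16 edges (5 extra). Not a tree.
Number of triangles = 3.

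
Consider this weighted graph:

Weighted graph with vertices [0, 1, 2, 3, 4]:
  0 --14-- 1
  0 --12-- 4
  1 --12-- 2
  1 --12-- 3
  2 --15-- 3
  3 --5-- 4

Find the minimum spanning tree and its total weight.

Applying Kruskal's algorithm (sort edges by weight, add if no cycle):
  Add (3,4) w=5
  Add (0,4) w=12
  Add (1,3) w=12
  Add (1,2) w=12
  Skip (0,1) w=14 (creates cycle)
  Skip (2,3) w=15 (creates cycle)
MST weight = 41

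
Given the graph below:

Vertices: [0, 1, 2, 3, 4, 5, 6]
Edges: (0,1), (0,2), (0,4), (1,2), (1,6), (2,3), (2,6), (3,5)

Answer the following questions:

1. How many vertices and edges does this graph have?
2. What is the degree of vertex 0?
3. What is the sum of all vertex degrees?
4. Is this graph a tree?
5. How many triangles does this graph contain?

Count: 7 vertices, 8 edges.
Vertex 0 has neighbors [1, 2, 4], degree = 3.
Handshaking lemma: 2 * 8 = 16.
A tree on 7 vertices has 6 edges. This graph has 8 edges (2 extra). Not a tree.
Number of triangles = 2.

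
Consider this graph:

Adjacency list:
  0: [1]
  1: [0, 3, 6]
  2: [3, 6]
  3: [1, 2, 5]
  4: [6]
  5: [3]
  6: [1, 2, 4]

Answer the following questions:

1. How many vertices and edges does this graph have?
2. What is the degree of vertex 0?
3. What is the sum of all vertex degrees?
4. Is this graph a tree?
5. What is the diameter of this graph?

Count: 7 vertices, 7 edges.
Vertex 0 has neighbors [1], degree = 1.
Handshaking lemma: 2 * 7 = 14.
A tree on 7 vertices has 6 edges. This graph has 7 edges (1 extra). Not a tree.
Diameter (longest shortest path) = 4.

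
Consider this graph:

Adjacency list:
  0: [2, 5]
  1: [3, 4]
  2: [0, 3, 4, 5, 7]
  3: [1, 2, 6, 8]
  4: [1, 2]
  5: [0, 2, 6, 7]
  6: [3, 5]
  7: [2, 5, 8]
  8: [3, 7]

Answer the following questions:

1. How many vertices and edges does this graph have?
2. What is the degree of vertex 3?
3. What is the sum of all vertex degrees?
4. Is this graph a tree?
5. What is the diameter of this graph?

Count: 9 vertices, 13 edges.
Vertex 3 has neighbors [1, 2, 6, 8], degree = 4.
Handshaking lemma: 2 * 13 = 26.
A tree on 9 vertices has 8 edges. This graph has 13 edges (5 extra). Not a tree.
Diameter (longest shortest path) = 3.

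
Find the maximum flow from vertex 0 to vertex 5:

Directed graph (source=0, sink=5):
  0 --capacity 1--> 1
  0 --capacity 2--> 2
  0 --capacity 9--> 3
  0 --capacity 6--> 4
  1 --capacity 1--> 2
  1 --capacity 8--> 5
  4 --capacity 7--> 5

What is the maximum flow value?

Computing max flow:
  Flow on (0->1): 1/1
  Flow on (0->4): 6/6
  Flow on (1->5): 1/8
  Flow on (4->5): 6/7
Maximum flow = 7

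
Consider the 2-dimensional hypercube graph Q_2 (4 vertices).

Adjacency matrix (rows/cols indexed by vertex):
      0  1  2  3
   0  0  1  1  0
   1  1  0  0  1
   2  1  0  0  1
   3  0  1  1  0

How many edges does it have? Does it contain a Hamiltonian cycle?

Q_2 has 4 * 2 / 2 = 4 edges.
Q_2 (d >= 2) always has a Hamiltonian cycle: a 2-bit cyclic Gray code visits every vertex exactly once and returns to the start.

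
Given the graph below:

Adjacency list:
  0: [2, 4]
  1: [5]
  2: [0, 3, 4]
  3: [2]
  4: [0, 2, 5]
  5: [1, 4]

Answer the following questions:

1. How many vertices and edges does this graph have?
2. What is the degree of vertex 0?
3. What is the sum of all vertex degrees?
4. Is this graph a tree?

Count: 6 vertices, 6 edges.
Vertex 0 has neighbors [2, 4], degree = 2.
Handshaking lemma: 2 * 6 = 12.
A tree on 6 vertices has 5 edges. This graph has 6 edges (1 extra). Not a tree.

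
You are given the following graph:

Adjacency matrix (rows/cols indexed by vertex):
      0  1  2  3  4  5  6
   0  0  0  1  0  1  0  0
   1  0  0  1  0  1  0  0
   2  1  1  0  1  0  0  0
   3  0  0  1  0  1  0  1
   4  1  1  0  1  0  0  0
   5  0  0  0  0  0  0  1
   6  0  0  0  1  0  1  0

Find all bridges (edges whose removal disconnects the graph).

A bridge is an edge whose removal increases the number of connected components.
Bridges found: (3,6), (5,6)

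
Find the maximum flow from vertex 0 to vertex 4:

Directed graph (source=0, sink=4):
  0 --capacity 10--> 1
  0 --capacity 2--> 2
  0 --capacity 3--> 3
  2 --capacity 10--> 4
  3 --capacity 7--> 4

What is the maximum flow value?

Computing max flow:
  Flow on (0->2): 2/2
  Flow on (0->3): 3/3
  Flow on (2->4): 2/10
  Flow on (3->4): 3/7
Maximum flow = 5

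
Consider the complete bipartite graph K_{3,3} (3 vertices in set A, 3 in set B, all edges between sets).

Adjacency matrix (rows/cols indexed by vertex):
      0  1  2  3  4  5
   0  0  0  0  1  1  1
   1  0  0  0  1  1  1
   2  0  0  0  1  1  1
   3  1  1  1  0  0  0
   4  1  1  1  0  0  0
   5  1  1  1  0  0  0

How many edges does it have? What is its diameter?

K_{3,3} has 3 * 3 = 9 edges.
Any vertex reaches any opposite-side vertex in 1 step; same-side vertices reach in 2 steps via any opposite-side vertex.
Diameter = 2.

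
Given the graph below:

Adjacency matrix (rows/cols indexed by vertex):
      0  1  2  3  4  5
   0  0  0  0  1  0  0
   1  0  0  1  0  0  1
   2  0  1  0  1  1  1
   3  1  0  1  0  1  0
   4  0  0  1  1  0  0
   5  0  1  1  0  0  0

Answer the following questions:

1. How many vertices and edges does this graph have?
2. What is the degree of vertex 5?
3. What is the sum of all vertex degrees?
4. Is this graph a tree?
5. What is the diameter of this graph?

Count: 6 vertices, 7 edges.
Vertex 5 has neighbors [1, 2], degree = 2.
Handshaking lemma: 2 * 7 = 14.
A tree on 6 vertices has 5 edges. This graph has 7 edges (2 extra). Not a tree.
Diameter (longest shortest path) = 3.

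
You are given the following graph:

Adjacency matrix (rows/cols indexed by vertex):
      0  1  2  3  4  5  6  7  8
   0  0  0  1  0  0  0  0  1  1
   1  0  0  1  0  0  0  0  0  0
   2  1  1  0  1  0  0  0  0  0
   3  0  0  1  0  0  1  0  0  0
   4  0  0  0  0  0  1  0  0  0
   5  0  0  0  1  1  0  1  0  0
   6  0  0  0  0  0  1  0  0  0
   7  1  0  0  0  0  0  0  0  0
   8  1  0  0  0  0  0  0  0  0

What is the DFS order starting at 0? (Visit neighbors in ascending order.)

DFS from vertex 0 (neighbors processed in ascending order):
Visit order: 0, 2, 1, 3, 5, 4, 6, 7, 8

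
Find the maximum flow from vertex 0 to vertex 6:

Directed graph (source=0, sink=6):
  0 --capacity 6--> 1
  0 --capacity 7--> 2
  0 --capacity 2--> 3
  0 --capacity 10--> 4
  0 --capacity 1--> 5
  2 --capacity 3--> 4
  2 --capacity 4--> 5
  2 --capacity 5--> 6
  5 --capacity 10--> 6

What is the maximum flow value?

Computing max flow:
  Flow on (0->2): 7/7
  Flow on (0->5): 1/1
  Flow on (2->5): 2/4
  Flow on (2->6): 5/5
  Flow on (5->6): 3/10
Maximum flow = 8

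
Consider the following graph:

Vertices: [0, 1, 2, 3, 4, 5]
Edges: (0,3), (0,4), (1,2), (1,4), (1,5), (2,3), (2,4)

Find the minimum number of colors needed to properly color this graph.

The graph has a maximum clique of size 3 (lower bound on chromatic number).
A valid 3-coloring: {0: 0, 1: 0, 2: 1, 3: 2, 4: 2, 5: 1}.
Chromatic number = 3.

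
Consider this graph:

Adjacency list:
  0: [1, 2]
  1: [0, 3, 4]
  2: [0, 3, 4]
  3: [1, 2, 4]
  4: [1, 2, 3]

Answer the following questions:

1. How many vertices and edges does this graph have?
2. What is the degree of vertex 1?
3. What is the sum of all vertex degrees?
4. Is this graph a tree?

Count: 5 vertices, 7 edges.
Vertex 1 has neighbors [0, 3, 4], degree = 3.
Handshaking lemma: 2 * 7 = 14.
A tree on 5 vertices has 4 edges. This graph has 7 edges (3 extra). Not a tree.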